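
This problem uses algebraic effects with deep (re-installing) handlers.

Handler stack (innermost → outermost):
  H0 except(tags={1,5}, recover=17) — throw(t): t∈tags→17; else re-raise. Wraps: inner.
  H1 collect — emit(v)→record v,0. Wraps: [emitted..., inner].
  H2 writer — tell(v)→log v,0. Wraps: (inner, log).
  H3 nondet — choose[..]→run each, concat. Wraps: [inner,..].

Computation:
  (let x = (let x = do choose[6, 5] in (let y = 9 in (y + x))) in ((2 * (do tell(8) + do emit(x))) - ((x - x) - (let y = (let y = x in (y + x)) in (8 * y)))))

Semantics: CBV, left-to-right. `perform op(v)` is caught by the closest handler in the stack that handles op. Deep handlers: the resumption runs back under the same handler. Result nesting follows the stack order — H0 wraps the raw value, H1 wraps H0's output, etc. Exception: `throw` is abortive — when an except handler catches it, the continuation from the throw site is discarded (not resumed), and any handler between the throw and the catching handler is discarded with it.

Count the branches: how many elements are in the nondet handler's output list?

Answer: 2

Evaluation trace:
choose[6, 5] @ H3
  branch[0] choose=6:
    tell(8) @ H2 ⇒ log+=8
    emit(15) @ H1 ⇒ out+=15
    H0 returns 240
    H1 returns [15, 240]
    H2 returns ([15, 240], (8))
    H3 returns [([15, 240], (8))]
  branch[1] choose=5:
    tell(8) @ H2 ⇒ log+=8
    emit(14) @ H1 ⇒ out+=14
    H0 returns 224
    H1 returns [14, 224]
    H2 returns ([14, 224], (8))
    H3 returns [([14, 224], (8))]
= [([15, 240], (8)), ([14, 224], (8))]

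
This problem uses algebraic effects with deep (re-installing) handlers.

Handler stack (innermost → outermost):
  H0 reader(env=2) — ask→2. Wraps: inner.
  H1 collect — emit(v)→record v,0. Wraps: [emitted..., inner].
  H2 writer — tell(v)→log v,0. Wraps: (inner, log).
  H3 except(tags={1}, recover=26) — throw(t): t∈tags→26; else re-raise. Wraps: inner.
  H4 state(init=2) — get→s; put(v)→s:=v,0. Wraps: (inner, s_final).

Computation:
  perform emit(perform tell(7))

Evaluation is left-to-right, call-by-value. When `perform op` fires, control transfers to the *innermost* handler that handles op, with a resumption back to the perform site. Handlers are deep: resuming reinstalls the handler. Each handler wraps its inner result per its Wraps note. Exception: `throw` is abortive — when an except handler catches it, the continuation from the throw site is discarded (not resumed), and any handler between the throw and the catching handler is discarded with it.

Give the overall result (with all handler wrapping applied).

Answer: (([0, 0], (7)), 2)

Evaluation trace:
tell(7) @ H2 ⇒ log+=7
emit(0) @ H1 ⇒ out+=0
H0 returns 0
H1 returns [0, 0]
H2 returns ([0, 0], (7))
H3 returns ([0, 0], (7))
H4 returns (([0, 0], (7)), 2)
= (([0, 0], (7)), 2)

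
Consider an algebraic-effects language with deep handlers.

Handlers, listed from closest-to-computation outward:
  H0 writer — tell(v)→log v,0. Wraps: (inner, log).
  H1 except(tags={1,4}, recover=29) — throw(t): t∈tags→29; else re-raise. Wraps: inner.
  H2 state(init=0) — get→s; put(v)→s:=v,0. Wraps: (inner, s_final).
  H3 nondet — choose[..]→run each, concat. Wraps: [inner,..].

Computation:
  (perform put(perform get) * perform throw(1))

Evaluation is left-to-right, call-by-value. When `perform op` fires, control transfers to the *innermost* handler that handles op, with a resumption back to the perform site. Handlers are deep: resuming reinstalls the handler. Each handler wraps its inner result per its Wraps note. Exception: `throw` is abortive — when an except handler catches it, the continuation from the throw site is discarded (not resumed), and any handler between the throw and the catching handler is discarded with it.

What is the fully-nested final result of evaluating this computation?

Step-by-step:
get @ H2 ⇒ 0
put(0) @ H2 ⇒ s:=0
throw(1) @ H1 caught ⇒ 29
H2 returns (29, 0)
H3 returns [(29, 0)]
= [(29, 0)]

Answer: [(29, 0)]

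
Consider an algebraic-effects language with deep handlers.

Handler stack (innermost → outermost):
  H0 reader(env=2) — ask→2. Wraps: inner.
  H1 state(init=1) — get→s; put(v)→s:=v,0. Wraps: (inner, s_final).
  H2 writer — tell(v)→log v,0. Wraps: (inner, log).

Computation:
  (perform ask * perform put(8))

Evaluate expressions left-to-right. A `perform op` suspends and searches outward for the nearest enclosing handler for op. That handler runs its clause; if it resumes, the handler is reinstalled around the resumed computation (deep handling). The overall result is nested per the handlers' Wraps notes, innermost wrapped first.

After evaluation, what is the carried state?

Working:
ask @ H0 ⇒ 2
put(8) @ H1 ⇒ s:=8
H0 returns 0
H1 returns (0, 8)
H2 returns ((0, 8), ())
= ((0, 8), ())

Answer: 8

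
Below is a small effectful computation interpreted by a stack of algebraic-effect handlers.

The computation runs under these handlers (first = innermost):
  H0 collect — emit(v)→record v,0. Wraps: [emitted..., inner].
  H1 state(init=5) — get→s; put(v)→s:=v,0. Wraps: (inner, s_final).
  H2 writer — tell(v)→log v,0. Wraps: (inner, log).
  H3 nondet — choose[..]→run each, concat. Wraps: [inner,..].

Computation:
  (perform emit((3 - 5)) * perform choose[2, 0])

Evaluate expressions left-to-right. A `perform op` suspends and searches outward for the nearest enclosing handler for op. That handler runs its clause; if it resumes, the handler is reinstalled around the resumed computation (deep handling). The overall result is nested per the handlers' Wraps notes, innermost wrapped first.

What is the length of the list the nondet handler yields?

Step-by-step:
emit(-2) @ H0 ⇒ out+=-2
choose[2, 0] @ H3
  branch[0] choose=2:
    H0 returns [-2, 0]
    H1 returns ([-2, 0], 5)
    H2 returns (([-2, 0], 5), ())
    H3 returns [(([-2, 0], 5), ())]
  branch[1] choose=0:
    H0 returns [-2, 0]
    H1 returns ([-2, 0], 5)
    H2 returns (([-2, 0], 5), ())
    H3 returns [(([-2, 0], 5), ())]
= [(([-2, 0], 5), ()), (([-2, 0], 5), ())]

Answer: 2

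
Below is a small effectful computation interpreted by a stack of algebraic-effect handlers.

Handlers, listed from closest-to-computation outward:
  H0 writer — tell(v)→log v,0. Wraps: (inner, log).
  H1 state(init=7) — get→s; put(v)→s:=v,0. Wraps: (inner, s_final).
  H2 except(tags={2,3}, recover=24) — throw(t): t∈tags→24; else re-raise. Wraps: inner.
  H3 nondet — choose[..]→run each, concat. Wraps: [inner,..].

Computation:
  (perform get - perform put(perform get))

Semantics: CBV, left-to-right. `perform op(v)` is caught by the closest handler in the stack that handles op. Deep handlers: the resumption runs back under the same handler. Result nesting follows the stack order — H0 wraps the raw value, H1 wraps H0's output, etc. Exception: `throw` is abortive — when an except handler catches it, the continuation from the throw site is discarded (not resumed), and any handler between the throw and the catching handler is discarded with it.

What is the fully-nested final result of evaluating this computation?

Answer: [((7, ()), 7)]

Evaluation trace:
get @ H1 ⇒ 7
get @ H1 ⇒ 7
put(7) @ H1 ⇒ s:=7
H0 returns (7, ())
H1 returns ((7, ()), 7)
H2 returns ((7, ()), 7)
H3 returns [((7, ()), 7)]
= [((7, ()), 7)]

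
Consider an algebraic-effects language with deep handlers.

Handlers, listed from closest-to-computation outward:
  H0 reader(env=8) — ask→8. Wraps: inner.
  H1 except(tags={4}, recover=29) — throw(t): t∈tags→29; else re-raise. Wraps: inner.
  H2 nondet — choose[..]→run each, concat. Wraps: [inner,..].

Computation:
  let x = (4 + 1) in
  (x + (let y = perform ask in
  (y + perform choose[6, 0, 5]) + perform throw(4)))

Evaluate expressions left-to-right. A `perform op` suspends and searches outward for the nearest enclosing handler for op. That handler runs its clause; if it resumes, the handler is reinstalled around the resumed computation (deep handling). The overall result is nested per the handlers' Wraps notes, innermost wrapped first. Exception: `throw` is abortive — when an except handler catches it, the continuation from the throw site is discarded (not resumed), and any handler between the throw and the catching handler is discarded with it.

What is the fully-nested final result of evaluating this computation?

Step-by-step:
ask @ H0 ⇒ 8
choose[6, 0, 5] @ H2
  branch[0] choose=6:
    throw(4) @ H1 caught ⇒ 29
    H2 returns [29]
  branch[1] choose=0:
    throw(4) @ H1 caught ⇒ 29
    H2 returns [29]
  branch[2] choose=5:
    throw(4) @ H1 caught ⇒ 29
    H2 returns [29]
= [29, 29, 29]

Answer: [29, 29, 29]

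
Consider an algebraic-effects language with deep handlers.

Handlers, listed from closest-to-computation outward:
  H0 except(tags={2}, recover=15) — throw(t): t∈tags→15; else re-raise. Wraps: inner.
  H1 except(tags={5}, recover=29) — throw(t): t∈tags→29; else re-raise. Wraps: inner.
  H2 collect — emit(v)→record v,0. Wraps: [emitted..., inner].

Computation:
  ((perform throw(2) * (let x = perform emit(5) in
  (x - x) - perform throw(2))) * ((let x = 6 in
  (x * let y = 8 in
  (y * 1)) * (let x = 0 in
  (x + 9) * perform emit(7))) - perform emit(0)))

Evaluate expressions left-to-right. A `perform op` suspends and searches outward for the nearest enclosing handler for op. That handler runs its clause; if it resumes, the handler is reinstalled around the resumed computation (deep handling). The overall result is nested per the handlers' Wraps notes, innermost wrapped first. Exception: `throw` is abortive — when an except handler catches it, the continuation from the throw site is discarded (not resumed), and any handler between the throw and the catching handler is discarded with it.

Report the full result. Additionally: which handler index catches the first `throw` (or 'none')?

Answer: [15] ; first throw caught by: H0

Evaluation trace:
throw(2) @ H0 caught ⇒ 15
H1 returns 15
H2 returns [15]
= [15]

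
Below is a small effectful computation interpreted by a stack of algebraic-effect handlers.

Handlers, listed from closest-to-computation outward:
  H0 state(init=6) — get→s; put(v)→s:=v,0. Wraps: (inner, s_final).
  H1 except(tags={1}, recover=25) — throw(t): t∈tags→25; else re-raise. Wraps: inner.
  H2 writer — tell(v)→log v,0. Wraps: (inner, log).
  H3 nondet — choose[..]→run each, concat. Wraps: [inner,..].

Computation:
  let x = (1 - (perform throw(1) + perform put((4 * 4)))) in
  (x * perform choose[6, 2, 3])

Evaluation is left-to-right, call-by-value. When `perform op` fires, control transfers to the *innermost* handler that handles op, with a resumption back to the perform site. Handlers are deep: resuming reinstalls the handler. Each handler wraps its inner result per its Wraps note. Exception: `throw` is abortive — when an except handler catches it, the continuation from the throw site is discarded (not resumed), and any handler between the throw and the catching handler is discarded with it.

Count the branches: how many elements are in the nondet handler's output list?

Answer: 1

Evaluation trace:
throw(1) @ H1 caught ⇒ 25
H2 returns (25, ())
H3 returns [(25, ())]
= [(25, ())]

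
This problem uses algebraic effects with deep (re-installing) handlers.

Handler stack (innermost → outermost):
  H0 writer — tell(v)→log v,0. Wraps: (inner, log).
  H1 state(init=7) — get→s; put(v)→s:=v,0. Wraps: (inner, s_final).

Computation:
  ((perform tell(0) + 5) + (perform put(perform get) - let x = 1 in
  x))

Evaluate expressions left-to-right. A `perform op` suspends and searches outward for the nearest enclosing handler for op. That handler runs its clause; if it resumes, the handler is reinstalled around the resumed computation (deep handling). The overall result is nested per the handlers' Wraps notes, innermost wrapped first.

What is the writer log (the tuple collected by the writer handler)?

Evaluation trace:
tell(0) @ H0 ⇒ log+=0
get @ H1 ⇒ 7
put(7) @ H1 ⇒ s:=7
H0 returns (4, (0))
H1 returns ((4, (0)), 7)
= ((4, (0)), 7)

Answer: (0)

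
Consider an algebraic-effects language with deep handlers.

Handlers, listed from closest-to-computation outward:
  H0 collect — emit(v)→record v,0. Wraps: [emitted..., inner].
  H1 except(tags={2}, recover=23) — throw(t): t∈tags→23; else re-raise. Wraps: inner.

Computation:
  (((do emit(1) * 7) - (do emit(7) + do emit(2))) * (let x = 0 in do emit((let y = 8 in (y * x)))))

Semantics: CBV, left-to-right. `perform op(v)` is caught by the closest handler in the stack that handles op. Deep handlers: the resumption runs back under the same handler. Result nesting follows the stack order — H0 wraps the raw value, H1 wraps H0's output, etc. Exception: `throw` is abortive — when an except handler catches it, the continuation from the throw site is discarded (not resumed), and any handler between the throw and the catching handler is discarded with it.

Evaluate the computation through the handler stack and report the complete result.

Step-by-step:
emit(1) @ H0 ⇒ out+=1
emit(7) @ H0 ⇒ out+=7
emit(2) @ H0 ⇒ out+=2
emit(0) @ H0 ⇒ out+=0
H0 returns [1, 7, 2, 0, 0]
H1 returns [1, 7, 2, 0, 0]
= [1, 7, 2, 0, 0]

Answer: [1, 7, 2, 0, 0]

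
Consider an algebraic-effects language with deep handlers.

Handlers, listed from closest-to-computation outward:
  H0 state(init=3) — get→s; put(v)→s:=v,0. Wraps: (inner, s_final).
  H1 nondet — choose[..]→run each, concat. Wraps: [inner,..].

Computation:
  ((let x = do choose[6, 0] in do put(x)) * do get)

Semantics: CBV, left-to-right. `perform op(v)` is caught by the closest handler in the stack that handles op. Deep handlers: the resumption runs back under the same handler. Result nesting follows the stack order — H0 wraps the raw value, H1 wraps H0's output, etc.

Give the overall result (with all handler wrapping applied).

Evaluation trace:
choose[6, 0] @ H1
  branch[0] choose=6:
    put(6) @ H0 ⇒ s:=6
    get @ H0 ⇒ 6
    H0 returns (0, 6)
    H1 returns [(0, 6)]
  branch[1] choose=0:
    put(0) @ H0 ⇒ s:=0
    get @ H0 ⇒ 0
    H0 returns (0, 0)
    H1 returns [(0, 0)]
= [(0, 6), (0, 0)]

Answer: [(0, 6), (0, 0)]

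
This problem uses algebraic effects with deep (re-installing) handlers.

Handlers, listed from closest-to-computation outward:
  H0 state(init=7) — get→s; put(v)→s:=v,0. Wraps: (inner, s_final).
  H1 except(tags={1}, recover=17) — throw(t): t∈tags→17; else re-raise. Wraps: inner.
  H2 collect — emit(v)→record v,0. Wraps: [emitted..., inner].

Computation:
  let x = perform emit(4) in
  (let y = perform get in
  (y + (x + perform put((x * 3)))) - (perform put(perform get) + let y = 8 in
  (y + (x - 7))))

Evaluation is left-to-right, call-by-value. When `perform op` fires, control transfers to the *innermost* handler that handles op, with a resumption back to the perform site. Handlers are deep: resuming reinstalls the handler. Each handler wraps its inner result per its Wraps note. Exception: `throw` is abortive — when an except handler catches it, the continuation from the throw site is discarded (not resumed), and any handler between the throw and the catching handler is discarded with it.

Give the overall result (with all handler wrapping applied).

Step-by-step:
emit(4) @ H2 ⇒ out+=4
get @ H0 ⇒ 7
put(0) @ H0 ⇒ s:=0
get @ H0 ⇒ 0
put(0) @ H0 ⇒ s:=0
H0 returns (6, 0)
H1 returns (6, 0)
H2 returns [4, (6, 0)]
= [4, (6, 0)]

Answer: [4, (6, 0)]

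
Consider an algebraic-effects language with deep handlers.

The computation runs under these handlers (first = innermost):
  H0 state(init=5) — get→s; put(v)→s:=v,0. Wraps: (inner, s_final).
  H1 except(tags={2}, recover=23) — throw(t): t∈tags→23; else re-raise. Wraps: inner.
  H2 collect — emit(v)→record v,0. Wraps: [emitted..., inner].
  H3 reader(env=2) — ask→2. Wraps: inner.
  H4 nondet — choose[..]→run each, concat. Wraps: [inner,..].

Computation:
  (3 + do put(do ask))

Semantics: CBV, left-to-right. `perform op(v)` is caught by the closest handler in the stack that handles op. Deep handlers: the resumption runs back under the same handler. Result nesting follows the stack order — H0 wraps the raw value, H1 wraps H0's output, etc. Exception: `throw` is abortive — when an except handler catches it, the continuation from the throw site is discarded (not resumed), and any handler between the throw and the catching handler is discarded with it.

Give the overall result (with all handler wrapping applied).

Working:
ask @ H3 ⇒ 2
put(2) @ H0 ⇒ s:=2
H0 returns (3, 2)
H1 returns (3, 2)
H2 returns [(3, 2)]
H3 returns [(3, 2)]
H4 returns [[(3, 2)]]
= [[(3, 2)]]

Answer: [[(3, 2)]]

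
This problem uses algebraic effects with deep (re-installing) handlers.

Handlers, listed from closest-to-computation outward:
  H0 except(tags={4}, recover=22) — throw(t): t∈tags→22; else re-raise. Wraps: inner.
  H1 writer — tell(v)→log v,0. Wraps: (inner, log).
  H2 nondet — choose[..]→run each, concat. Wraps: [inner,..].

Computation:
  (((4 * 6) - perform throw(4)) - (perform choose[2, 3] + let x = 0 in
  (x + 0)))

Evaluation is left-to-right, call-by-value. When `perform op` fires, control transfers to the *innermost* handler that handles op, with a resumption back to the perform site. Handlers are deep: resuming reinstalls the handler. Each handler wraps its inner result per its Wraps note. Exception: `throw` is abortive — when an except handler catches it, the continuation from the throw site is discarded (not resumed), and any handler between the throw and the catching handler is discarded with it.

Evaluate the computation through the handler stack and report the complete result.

Working:
throw(4) @ H0 caught ⇒ 22
H1 returns (22, ())
H2 returns [(22, ())]
= [(22, ())]

Answer: [(22, ())]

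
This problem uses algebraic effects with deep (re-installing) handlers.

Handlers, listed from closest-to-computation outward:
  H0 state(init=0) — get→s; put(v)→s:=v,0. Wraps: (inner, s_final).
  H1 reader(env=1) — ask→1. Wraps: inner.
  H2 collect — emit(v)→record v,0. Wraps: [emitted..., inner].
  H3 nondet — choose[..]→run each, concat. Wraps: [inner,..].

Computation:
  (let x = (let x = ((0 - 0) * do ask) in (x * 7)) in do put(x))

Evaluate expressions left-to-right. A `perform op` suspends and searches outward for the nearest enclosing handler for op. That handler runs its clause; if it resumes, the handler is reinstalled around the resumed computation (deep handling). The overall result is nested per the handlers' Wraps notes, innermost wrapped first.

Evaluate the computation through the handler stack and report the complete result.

Working:
ask @ H1 ⇒ 1
put(0) @ H0 ⇒ s:=0
H0 returns (0, 0)
H1 returns (0, 0)
H2 returns [(0, 0)]
H3 returns [[(0, 0)]]
= [[(0, 0)]]

Answer: [[(0, 0)]]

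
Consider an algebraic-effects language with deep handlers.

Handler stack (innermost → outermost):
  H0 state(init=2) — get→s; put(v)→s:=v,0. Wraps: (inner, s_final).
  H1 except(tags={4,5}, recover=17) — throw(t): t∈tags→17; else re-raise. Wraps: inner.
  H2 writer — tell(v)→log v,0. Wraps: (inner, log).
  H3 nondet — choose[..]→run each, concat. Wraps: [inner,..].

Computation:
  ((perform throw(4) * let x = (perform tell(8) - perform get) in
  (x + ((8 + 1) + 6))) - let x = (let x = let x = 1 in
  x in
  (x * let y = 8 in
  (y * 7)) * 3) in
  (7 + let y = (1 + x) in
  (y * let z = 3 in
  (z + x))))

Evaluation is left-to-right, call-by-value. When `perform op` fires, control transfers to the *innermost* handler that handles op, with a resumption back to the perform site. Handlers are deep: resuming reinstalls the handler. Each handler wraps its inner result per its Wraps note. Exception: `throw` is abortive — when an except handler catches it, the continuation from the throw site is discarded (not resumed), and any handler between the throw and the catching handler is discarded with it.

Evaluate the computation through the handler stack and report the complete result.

Answer: [(17, ())]

Working:
throw(4) @ H1 caught ⇒ 17
H2 returns (17, ())
H3 returns [(17, ())]
= [(17, ())]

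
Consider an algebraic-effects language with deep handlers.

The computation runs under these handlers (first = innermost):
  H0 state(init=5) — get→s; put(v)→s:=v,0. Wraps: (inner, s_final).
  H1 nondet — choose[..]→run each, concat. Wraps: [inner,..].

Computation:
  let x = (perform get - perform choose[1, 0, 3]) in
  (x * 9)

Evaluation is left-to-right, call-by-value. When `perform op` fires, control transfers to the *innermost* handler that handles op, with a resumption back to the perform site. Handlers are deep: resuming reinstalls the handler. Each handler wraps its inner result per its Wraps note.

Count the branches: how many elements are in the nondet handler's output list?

Working:
get @ H0 ⇒ 5
choose[1, 0, 3] @ H1
  branch[0] choose=1:
    H0 returns (36, 5)
    H1 returns [(36, 5)]
  branch[1] choose=0:
    H0 returns (45, 5)
    H1 returns [(45, 5)]
  branch[2] choose=3:
    H0 returns (18, 5)
    H1 returns [(18, 5)]
= [(36, 5), (45, 5), (18, 5)]

Answer: 3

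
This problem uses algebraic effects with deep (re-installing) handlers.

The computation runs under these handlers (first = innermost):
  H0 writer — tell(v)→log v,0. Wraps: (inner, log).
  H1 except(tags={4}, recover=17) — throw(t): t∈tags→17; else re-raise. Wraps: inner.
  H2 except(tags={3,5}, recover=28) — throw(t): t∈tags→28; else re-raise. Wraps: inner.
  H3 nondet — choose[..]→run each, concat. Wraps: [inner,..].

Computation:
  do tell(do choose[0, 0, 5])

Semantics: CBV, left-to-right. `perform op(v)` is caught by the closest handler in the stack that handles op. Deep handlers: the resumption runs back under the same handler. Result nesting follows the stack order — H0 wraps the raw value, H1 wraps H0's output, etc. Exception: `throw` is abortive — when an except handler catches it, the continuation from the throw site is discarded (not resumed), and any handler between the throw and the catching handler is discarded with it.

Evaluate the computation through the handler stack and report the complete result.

Step-by-step:
choose[0, 0, 5] @ H3
  branch[0] choose=0:
    tell(0) @ H0 ⇒ log+=0
    H0 returns (0, (0))
    H1 returns (0, (0))
    H2 returns (0, (0))
    H3 returns [(0, (0))]
  branch[1] choose=0:
    tell(0) @ H0 ⇒ log+=0
    H0 returns (0, (0))
    H1 returns (0, (0))
    H2 returns (0, (0))
    H3 returns [(0, (0))]
  branch[2] choose=5:
    tell(5) @ H0 ⇒ log+=5
    H0 returns (0, (5))
    H1 returns (0, (5))
    H2 returns (0, (5))
    H3 returns [(0, (5))]
= [(0, (0)), (0, (0)), (0, (5))]

Answer: [(0, (0)), (0, (0)), (0, (5))]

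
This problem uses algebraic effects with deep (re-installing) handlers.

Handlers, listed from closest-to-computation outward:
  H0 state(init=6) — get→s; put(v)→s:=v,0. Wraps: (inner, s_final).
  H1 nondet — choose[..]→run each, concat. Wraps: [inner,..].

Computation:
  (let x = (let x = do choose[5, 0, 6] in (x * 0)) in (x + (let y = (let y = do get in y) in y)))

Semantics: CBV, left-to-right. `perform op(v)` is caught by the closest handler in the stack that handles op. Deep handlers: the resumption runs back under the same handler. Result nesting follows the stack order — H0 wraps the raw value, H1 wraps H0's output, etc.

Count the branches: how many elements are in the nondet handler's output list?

Working:
choose[5, 0, 6] @ H1
  branch[0] choose=5:
    get @ H0 ⇒ 6
    H0 returns (6, 6)
    H1 returns [(6, 6)]
  branch[1] choose=0:
    get @ H0 ⇒ 6
    H0 returns (6, 6)
    H1 returns [(6, 6)]
  branch[2] choose=6:
    get @ H0 ⇒ 6
    H0 returns (6, 6)
    H1 returns [(6, 6)]
= [(6, 6), (6, 6), (6, 6)]

Answer: 3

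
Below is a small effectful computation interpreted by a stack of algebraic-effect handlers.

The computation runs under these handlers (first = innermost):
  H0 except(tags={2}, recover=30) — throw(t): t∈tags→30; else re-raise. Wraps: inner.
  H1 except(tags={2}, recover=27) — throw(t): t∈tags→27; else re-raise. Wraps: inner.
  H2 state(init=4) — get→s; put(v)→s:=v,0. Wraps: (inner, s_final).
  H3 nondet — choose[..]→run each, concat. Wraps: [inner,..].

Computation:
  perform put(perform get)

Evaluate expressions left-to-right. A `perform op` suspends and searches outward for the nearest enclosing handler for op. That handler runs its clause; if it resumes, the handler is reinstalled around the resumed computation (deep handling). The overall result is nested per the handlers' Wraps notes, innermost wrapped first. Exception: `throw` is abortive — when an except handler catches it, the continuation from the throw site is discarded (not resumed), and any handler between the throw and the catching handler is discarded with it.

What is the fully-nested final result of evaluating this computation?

Answer: [(0, 4)]

Evaluation trace:
get @ H2 ⇒ 4
put(4) @ H2 ⇒ s:=4
H0 returns 0
H1 returns 0
H2 returns (0, 4)
H3 returns [(0, 4)]
= [(0, 4)]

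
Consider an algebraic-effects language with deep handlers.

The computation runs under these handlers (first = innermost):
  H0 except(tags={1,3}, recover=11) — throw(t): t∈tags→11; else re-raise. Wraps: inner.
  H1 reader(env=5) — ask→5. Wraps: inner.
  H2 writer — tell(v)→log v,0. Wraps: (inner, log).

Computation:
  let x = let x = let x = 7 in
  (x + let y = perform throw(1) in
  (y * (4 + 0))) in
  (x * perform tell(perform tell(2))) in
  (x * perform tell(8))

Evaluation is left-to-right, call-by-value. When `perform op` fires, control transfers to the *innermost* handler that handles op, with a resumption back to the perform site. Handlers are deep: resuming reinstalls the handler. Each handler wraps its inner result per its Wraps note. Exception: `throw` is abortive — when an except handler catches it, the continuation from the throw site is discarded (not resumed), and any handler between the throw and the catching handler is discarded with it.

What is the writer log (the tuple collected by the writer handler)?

Answer: ()

Evaluation trace:
throw(1) @ H0 caught ⇒ 11
H1 returns 11
H2 returns (11, ())
= (11, ())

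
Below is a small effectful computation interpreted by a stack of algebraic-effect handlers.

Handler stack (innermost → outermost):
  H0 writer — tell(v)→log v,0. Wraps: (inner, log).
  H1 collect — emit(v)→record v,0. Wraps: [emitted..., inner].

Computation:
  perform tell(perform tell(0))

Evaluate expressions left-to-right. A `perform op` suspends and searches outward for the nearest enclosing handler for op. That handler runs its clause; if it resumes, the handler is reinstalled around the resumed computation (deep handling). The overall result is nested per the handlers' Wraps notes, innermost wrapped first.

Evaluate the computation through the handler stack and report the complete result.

Answer: [(0, (0, 0))]

Evaluation trace:
tell(0) @ H0 ⇒ log+=0
tell(0) @ H0 ⇒ log+=0
H0 returns (0, (0, 0))
H1 returns [(0, (0, 0))]
= [(0, (0, 0))]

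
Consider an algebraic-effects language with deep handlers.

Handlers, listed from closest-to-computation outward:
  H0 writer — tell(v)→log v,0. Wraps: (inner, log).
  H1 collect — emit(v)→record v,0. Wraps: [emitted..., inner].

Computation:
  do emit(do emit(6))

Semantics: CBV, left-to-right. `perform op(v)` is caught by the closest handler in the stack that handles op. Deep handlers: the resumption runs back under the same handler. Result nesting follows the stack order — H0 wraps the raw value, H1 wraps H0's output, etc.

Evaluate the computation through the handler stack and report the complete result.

Answer: [6, 0, (0, ())]

Working:
emit(6) @ H1 ⇒ out+=6
emit(0) @ H1 ⇒ out+=0
H0 returns (0, ())
H1 returns [6, 0, (0, ())]
= [6, 0, (0, ())]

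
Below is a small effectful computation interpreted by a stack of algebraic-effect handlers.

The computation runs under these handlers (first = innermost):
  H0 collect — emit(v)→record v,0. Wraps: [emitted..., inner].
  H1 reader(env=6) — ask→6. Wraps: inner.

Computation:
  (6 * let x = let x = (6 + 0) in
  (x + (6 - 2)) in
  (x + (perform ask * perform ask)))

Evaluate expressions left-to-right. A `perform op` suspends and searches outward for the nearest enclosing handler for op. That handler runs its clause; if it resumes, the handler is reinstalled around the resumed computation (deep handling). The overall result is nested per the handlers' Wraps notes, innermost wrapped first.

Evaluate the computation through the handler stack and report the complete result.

Step-by-step:
ask @ H1 ⇒ 6
ask @ H1 ⇒ 6
H0 returns [276]
H1 returns [276]
= [276]

Answer: [276]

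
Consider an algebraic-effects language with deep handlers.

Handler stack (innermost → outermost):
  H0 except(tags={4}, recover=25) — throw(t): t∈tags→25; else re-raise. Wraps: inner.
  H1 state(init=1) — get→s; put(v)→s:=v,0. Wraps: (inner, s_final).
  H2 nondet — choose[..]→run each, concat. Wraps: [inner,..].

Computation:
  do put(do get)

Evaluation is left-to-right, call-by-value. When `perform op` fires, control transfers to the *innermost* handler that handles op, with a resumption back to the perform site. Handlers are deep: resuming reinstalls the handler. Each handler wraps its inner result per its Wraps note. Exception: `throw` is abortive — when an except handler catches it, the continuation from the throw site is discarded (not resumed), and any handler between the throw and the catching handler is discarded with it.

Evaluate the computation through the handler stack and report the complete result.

Working:
get @ H1 ⇒ 1
put(1) @ H1 ⇒ s:=1
H0 returns 0
H1 returns (0, 1)
H2 returns [(0, 1)]
= [(0, 1)]

Answer: [(0, 1)]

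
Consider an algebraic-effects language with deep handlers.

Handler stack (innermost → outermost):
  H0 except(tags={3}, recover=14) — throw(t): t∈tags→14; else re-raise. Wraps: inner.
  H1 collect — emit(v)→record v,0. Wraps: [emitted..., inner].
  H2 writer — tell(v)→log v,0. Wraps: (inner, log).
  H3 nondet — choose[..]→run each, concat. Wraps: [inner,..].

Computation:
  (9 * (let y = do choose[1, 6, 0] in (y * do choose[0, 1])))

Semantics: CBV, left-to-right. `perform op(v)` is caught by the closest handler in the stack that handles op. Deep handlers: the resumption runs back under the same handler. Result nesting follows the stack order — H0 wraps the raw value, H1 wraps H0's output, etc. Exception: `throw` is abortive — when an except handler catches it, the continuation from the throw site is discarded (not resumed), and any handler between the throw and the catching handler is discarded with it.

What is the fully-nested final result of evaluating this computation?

Answer: [([0], ()), ([9], ()), ([0], ()), ([54], ()), ([0], ()), ([0], ())]

Working:
choose[1, 6, 0] @ H3
  branch[0] choose=1:
    choose[0, 1] @ H3
      branch[0] choose=0:
        H0 returns 0
        H1 returns [0]
        H2 returns ([0], ())
        H3 returns [([0], ())]
      branch[1] choose=1:
        H0 returns 9
        H1 returns [9]
        H2 returns ([9], ())
        H3 returns [([9], ())]
  branch[1] choose=6:
    choose[0, 1] @ H3
      branch[0] choose=0:
        H0 returns 0
        H1 returns [0]
        H2 returns ([0], ())
        H3 returns [([0], ())]
      branch[1] choose=1:
        H0 returns 54
        H1 returns [54]
        H2 returns ([54], ())
        H3 returns [([54], ())]
  branch[2] choose=0:
    choose[0, 1] @ H3
      branch[0] choose=0:
        H0 returns 0
        H1 returns [0]
        H2 returns ([0], ())
        H3 returns [([0], ())]
      branch[1] choose=1:
        H0 returns 0
        H1 returns [0]
        H2 returns ([0], ())
        H3 returns [([0], ())]
= [([0], ()), ([9], ()), ([0], ()), ([54], ()), ([0], ()), ([0], ())]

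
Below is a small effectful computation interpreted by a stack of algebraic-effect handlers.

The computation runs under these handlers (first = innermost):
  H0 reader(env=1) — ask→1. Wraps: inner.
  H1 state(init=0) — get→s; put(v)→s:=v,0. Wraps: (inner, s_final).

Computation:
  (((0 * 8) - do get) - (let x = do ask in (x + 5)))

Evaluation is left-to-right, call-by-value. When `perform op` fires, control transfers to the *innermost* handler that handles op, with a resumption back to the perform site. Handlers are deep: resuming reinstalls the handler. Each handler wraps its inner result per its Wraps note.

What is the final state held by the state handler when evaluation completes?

Evaluation trace:
get @ H1 ⇒ 0
ask @ H0 ⇒ 1
H0 returns -6
H1 returns (-6, 0)
= (-6, 0)

Answer: 0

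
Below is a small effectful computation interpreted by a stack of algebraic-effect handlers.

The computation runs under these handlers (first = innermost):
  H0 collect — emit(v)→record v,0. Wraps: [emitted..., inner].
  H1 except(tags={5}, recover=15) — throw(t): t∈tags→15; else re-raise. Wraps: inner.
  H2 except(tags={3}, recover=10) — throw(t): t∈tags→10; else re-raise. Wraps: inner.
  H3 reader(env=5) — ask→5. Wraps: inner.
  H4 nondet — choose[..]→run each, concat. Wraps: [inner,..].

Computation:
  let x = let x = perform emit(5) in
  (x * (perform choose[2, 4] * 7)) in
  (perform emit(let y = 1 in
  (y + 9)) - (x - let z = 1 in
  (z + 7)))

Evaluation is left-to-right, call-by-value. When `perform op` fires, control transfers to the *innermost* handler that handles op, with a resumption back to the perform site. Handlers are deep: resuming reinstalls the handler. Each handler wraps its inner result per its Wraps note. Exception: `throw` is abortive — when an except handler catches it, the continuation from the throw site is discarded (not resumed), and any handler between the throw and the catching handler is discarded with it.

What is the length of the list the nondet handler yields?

Answer: 2

Evaluation trace:
emit(5) @ H0 ⇒ out+=5
choose[2, 4] @ H4
  branch[0] choose=2:
    emit(10) @ H0 ⇒ out+=10
    H0 returns [5, 10, 8]
    H1 returns [5, 10, 8]
    H2 returns [5, 10, 8]
    H3 returns [5, 10, 8]
    H4 returns [[5, 10, 8]]
  branch[1] choose=4:
    emit(10) @ H0 ⇒ out+=10
    H0 returns [5, 10, 8]
    H1 returns [5, 10, 8]
    H2 returns [5, 10, 8]
    H3 returns [5, 10, 8]
    H4 returns [[5, 10, 8]]
= [[5, 10, 8], [5, 10, 8]]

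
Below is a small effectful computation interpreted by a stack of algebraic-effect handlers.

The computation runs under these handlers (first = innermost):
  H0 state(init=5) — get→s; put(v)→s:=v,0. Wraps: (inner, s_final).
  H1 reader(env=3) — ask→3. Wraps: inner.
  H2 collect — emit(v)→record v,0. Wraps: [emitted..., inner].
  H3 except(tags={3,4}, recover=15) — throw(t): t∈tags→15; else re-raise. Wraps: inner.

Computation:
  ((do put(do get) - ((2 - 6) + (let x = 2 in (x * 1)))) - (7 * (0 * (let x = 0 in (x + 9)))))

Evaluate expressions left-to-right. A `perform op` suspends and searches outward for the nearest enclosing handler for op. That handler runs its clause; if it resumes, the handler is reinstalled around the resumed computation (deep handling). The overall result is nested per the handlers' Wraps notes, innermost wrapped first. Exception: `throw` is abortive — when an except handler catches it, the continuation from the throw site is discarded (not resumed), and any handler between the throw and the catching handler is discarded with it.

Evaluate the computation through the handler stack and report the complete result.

Working:
get @ H0 ⇒ 5
put(5) @ H0 ⇒ s:=5
H0 returns (2, 5)
H1 returns (2, 5)
H2 returns [(2, 5)]
H3 returns [(2, 5)]
= [(2, 5)]

Answer: [(2, 5)]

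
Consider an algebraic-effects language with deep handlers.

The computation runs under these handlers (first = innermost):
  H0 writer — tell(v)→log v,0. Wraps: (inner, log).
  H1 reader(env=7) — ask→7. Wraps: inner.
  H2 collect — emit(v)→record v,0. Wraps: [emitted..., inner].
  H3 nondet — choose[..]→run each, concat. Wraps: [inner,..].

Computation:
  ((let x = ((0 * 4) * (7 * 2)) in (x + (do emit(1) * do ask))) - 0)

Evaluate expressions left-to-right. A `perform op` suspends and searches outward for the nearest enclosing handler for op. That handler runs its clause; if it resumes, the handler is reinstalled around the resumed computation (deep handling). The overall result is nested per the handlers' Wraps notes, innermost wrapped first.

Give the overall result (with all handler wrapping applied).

Step-by-step:
emit(1) @ H2 ⇒ out+=1
ask @ H1 ⇒ 7
H0 returns (0, ())
H1 returns (0, ())
H2 returns [1, (0, ())]
H3 returns [[1, (0, ())]]
= [[1, (0, ())]]

Answer: [[1, (0, ())]]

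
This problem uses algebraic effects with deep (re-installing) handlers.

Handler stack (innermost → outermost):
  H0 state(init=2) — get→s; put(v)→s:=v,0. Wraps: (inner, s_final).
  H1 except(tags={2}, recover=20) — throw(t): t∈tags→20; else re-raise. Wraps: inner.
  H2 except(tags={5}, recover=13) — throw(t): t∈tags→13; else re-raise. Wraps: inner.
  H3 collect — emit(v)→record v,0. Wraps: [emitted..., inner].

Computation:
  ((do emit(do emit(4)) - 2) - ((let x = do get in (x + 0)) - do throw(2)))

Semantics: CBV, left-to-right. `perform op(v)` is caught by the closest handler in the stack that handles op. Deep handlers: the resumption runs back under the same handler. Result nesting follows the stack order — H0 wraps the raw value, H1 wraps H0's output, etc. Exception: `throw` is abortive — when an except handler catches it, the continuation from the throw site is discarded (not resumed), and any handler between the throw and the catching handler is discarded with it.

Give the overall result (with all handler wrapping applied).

Evaluation trace:
emit(4) @ H3 ⇒ out+=4
emit(0) @ H3 ⇒ out+=0
get @ H0 ⇒ 2
throw(2) @ H1 caught ⇒ 20
H2 returns 20
H3 returns [4, 0, 20]
= [4, 0, 20]

Answer: [4, 0, 20]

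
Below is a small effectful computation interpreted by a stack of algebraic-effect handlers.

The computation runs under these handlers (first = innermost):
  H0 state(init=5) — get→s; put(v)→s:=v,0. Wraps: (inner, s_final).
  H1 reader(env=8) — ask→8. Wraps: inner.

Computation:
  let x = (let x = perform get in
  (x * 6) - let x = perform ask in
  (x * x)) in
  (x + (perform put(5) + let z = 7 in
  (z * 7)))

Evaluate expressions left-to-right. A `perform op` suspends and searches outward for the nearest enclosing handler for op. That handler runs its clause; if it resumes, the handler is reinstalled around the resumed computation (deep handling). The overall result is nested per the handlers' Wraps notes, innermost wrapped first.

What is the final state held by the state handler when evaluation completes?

Working:
get @ H0 ⇒ 5
ask @ H1 ⇒ 8
put(5) @ H0 ⇒ s:=5
H0 returns (15, 5)
H1 returns (15, 5)
= (15, 5)

Answer: 5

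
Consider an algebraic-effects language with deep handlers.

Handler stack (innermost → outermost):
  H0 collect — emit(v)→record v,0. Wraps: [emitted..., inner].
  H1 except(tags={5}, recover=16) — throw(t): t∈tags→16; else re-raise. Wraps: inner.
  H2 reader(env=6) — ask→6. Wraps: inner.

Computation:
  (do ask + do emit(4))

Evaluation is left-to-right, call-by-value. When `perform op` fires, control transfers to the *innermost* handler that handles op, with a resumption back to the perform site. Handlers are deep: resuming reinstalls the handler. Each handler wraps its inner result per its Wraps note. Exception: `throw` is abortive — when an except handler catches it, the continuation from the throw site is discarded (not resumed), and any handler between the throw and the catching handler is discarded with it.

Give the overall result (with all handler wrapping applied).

Evaluation trace:
ask @ H2 ⇒ 6
emit(4) @ H0 ⇒ out+=4
H0 returns [4, 6]
H1 returns [4, 6]
H2 returns [4, 6]
= [4, 6]

Answer: [4, 6]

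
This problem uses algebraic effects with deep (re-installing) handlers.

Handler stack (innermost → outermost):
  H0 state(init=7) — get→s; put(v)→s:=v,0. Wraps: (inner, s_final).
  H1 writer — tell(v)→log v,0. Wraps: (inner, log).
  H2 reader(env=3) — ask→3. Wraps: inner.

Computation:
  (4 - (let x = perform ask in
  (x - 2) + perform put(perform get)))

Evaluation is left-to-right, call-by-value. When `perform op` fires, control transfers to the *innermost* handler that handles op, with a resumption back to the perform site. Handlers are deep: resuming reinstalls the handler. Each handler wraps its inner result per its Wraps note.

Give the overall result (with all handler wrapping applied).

Working:
ask @ H2 ⇒ 3
get @ H0 ⇒ 7
put(7) @ H0 ⇒ s:=7
H0 returns (3, 7)
H1 returns ((3, 7), ())
H2 returns ((3, 7), ())
= ((3, 7), ())

Answer: ((3, 7), ())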